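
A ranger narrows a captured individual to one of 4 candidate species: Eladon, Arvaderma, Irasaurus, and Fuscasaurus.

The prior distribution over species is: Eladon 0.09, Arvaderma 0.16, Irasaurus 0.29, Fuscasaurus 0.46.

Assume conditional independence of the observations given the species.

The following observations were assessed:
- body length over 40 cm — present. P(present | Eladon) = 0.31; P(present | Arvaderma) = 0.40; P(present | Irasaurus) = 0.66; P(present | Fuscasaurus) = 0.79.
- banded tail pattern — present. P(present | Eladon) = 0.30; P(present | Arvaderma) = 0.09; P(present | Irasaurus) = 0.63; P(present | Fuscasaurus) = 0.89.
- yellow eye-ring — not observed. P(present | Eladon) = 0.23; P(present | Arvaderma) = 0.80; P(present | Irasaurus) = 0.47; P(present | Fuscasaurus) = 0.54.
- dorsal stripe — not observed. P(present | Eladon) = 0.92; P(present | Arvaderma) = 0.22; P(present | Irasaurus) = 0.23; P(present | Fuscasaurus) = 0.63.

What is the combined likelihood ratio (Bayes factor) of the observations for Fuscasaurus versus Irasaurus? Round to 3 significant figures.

0.705

Joint likelihood of the evidence pattern under each hypothesis (using 1 − P(present | H) for each absent observation):
  Fuscasaurus: 0.79 × 0.89 × (1 − 0.54) × (1 − 0.63) = 0.11967
  Irasaurus: 0.66 × 0.63 × (1 − 0.47) × (1 − 0.23) = 0.16969
Bayes factor = 0.11967 / 0.16969 ≈ 0.705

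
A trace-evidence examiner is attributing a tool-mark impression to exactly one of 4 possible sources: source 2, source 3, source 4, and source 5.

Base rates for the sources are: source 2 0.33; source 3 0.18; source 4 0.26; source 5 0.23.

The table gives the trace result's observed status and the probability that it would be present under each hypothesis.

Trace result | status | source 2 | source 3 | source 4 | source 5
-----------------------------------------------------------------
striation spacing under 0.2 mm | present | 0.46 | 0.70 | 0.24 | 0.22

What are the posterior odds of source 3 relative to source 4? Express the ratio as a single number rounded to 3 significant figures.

Unnormalized posterior weight (prior times the trace result likelihood) for each of the two hypotheses:
  source 3: 0.18 × 0.70 = 0.126
  source 4: 0.26 × 0.24 = 0.0624
Posterior odds = 0.126 / 0.0624 ≈ 2.02.

2.02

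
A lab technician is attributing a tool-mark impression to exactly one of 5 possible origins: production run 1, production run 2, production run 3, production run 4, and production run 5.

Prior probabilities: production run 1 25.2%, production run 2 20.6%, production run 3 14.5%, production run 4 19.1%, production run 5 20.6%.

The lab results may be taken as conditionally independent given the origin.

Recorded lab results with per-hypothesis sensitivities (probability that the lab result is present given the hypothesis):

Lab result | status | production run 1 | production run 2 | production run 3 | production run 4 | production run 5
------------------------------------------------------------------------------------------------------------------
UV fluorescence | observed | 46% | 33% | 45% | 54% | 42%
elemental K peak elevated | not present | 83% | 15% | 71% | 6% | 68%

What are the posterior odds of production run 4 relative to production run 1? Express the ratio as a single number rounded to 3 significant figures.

4.92

The normalizing constant cancels in an odds ratio, so compute prior × likelihood for the two hypotheses only (using 1 − P(present | H) for each absent lab result):
  production run 4: 0.191 × 0.54 × (1 − 0.06) = 0.096952
  production run 1: 0.252 × 0.46 × (1 − 0.83) = 0.019706
Posterior odds = 0.096952 / 0.019706 ≈ 4.92.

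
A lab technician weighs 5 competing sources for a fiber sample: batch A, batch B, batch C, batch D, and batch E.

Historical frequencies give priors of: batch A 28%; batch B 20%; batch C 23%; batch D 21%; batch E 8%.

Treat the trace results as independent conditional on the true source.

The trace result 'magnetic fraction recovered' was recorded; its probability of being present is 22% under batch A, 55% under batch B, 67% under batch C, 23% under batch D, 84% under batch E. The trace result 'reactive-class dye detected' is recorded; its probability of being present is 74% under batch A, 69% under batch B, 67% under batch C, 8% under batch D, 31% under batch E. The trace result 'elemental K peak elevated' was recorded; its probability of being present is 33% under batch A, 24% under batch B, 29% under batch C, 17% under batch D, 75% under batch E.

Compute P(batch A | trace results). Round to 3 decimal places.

By Bayes' rule with conditional independence, the unnormalized weight for each hypothesis is prior × ∏ likelihoods:
  batch A: 0.28 × 0.22 × 0.74 × 0.33 = 0.015043
  batch B: 0.20 × 0.55 × 0.69 × 0.24 = 0.018216
  batch C: 0.23 × 0.67 × 0.67 × 0.29 = 0.029942
  batch D: 0.21 × 0.23 × 0.08 × 0.17 = 0.00065688
  batch E: 0.08 × 0.84 × 0.31 × 0.75 = 0.015624
Normalizing constant Z = 0.015043 + 0.018216 + 0.029942 + 0.00065688 + 0.015624 = 0.079481.
P(batch A | evidence) = 0.015043 / 0.079481 ≈ 0.189.

0.189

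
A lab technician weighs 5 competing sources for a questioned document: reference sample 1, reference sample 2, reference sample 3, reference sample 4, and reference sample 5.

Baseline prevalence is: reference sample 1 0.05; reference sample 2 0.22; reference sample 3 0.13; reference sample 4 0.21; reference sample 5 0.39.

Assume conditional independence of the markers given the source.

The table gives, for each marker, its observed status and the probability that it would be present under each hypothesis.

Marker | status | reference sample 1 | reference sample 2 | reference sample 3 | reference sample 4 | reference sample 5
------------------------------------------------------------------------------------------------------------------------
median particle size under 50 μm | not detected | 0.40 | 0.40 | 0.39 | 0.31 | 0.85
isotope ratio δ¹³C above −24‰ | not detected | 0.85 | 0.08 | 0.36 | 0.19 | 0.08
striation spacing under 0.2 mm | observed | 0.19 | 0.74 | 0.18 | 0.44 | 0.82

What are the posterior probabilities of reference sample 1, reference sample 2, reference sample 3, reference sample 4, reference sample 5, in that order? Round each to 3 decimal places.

Multiply each prior by the joint likelihood of the marker pattern (using 1 − P(present | H) for each absent marker):
  reference sample 1: 0.05 × (1 − 0.40) × (1 − 0.85) × 0.19 = 0.000855
  reference sample 2: 0.22 × (1 − 0.40) × (1 − 0.08) × 0.74 = 0.089866
  reference sample 3: 0.13 × (1 − 0.39) × (1 − 0.36) × 0.18 = 0.0091354
  reference sample 4: 0.21 × (1 − 0.31) × (1 − 0.19) × 0.44 = 0.051642
  reference sample 5: 0.39 × (1 − 0.85) × (1 − 0.08) × 0.82 = 0.044132
Marginal likelihood of the evidence = 0.19563.
P(reference sample 1 | evidence) = 0.000855 / 0.19563 ≈ 0.004
P(reference sample 2 | evidence) = 0.089866 / 0.19563 ≈ 0.459
P(reference sample 3 | evidence) = 0.0091354 / 0.19563 ≈ 0.047
P(reference sample 4 | evidence) = 0.051642 / 0.19563 ≈ 0.264
P(reference sample 5 | evidence) = 0.044132 / 0.19563 ≈ 0.226

0.004, 0.459, 0.047, 0.264, 0.226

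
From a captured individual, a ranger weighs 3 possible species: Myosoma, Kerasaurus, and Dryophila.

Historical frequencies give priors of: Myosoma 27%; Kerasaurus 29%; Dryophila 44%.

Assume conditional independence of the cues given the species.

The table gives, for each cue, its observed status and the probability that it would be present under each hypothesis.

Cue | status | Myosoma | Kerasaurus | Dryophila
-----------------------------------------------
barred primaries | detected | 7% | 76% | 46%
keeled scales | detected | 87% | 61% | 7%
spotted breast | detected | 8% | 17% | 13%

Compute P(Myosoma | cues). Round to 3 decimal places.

By Bayes' rule with conditional independence, the unnormalized weight for each hypothesis is prior × ∏ likelihoods:
  Myosoma: 0.27 × 0.07 × 0.87 × 0.08 = 0.0013154
  Kerasaurus: 0.29 × 0.76 × 0.61 × 0.17 = 0.022855
  Dryophila: 0.44 × 0.46 × 0.07 × 0.13 = 0.0018418
The unnormalized weights sum to 0.026013.
P(Myosoma | evidence) = 0.0013154 / 0.026013 ≈ 0.051.

0.051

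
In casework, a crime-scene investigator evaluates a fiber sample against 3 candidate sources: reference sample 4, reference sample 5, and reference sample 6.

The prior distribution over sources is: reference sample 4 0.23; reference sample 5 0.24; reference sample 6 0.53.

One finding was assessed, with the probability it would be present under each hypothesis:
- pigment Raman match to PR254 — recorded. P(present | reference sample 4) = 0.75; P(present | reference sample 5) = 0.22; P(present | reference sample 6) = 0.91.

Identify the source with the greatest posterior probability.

reference sample 6

For each hypothesis, the unnormalized posterior weight is prior × likelihood:
  reference sample 4: 0.23 × 0.75 = 0.1725
  reference sample 5: 0.24 × 0.22 = 0.0528
  reference sample 6: 0.53 × 0.91 = 0.4823
Normalizing constant Z = 0.1725 + 0.0528 + 0.4823 = 0.7076.
P(reference sample 4 | evidence) ≈ 0.1725 / 0.7076 ≈ 0.244
P(reference sample 5 | evidence) ≈ 0.0528 / 0.7076 ≈ 0.075
P(reference sample 6 | evidence) ≈ 0.4823 / 0.7076 ≈ 0.682
The largest is 0.682, so reference sample 6 is most probable.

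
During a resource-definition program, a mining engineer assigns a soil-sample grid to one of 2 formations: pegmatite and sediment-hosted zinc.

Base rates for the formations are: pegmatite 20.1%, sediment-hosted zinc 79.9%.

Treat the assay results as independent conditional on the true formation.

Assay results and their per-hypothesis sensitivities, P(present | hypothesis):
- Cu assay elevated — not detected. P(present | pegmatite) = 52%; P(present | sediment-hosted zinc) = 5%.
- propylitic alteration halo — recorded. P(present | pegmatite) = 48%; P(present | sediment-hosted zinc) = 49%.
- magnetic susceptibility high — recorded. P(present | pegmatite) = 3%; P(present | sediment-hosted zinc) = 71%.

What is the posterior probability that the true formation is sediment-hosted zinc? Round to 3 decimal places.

For each hypothesis, the unnormalized posterior weight is prior × product of the assay result likelihoods (using 1 − P(present | H) for each absent assay result):
  pegmatite: 0.201 × (1 − 0.52) × 0.48 × 0.03 = 0.0013893
  sediment-hosted zinc: 0.799 × (1 − 0.05) × 0.49 × 0.71 = 0.26407
The unnormalized weights sum to 0.26546.
P(sediment-hosted zinc | evidence) = 0.26407 / 0.26546 ≈ 0.995.

0.995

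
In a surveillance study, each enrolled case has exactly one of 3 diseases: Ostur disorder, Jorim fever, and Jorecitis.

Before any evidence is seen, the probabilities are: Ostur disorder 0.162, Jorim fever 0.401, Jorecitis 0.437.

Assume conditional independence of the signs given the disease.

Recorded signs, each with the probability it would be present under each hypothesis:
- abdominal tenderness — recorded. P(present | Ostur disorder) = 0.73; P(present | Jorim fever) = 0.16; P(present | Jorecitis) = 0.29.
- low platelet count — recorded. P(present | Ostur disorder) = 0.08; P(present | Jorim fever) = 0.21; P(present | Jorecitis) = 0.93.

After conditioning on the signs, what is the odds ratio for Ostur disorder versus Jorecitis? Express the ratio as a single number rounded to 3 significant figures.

Unnormalized posterior weight (prior times the sign likelihoods) for each of the two hypotheses:
  Ostur disorder: 0.162 × 0.73 × 0.08 = 0.0094608
  Jorecitis: 0.437 × 0.29 × 0.93 = 0.11786
Posterior odds = 0.0094608 / 0.11786 ≈ 0.0803.

0.0803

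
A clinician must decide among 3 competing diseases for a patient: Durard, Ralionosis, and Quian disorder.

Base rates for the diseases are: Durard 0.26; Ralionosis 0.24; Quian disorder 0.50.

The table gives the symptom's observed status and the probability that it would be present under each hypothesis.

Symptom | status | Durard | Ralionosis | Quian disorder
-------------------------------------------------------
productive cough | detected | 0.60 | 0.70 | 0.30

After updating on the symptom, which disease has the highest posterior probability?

Multiply each prior by the likelihood of the symptom:
  Durard: 0.26 × 0.60 = 0.156
  Ralionosis: 0.24 × 0.70 = 0.168
  Quian disorder: 0.50 × 0.30 = 0.15
The unnormalized weights sum to 0.474.
P(Durard | evidence) ≈ 0.156 / 0.474 ≈ 0.329
P(Ralionosis | evidence) ≈ 0.168 / 0.474 ≈ 0.354
P(Quian disorder | evidence) ≈ 0.15 / 0.474 ≈ 0.316
The largest is 0.354, so Ralionosis is most probable.

Ralionosis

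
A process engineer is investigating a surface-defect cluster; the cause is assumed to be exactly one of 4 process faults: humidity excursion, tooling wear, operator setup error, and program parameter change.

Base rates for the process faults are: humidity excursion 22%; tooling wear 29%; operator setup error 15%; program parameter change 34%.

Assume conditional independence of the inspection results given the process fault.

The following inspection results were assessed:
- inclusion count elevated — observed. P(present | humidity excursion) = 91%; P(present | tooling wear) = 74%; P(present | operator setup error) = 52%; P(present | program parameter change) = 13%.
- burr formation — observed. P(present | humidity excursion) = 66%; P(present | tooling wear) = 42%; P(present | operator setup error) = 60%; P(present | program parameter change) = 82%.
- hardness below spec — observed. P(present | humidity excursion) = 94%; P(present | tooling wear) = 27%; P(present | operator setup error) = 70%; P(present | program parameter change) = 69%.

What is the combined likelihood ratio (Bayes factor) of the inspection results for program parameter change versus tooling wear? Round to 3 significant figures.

Joint likelihood of the inspection result pattern under each hypothesis:
  program parameter change: 0.13 × 0.82 × 0.69 = 0.073554
  tooling wear: 0.74 × 0.42 × 0.27 = 0.083916
Bayes factor = 0.073554 / 0.083916 ≈ 0.877

0.877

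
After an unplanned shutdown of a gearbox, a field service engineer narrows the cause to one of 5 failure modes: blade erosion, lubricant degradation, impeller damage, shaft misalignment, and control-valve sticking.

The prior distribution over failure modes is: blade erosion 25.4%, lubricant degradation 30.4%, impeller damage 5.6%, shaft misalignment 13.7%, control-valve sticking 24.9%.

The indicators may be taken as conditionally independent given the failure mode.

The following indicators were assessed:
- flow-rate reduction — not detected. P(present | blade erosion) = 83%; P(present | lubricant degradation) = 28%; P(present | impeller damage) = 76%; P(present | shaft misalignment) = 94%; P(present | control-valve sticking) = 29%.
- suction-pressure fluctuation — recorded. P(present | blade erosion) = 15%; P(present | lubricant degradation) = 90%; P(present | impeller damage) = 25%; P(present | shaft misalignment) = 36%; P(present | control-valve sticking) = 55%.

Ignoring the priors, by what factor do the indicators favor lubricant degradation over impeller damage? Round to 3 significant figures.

The Bayes factor is the ratio of the joint likelihoods of the indicator pattern under the two hypotheses (using 1 − P(present | H) for each absent indicator).
  lubricant degradation: (1 − 0.28) × 0.90 = 0.648
  impeller damage: (1 − 0.76) × 0.25 = 0.06
Bayes factor = 0.648 / 0.06 ≈ 10.8

10.8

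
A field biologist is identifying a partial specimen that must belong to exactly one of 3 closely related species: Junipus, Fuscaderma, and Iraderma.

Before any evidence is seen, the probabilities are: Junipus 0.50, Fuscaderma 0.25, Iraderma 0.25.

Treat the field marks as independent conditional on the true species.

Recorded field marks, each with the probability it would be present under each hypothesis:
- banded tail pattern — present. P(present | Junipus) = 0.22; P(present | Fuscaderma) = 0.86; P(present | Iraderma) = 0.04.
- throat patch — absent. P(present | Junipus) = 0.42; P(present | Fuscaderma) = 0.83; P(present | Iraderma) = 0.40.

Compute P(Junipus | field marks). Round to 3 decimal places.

0.600

By Bayes' rule with conditional independence, the unnormalized weight for each hypothesis is prior × ∏ likelihoods (using 1 − P(present | H) for each absent field mark):
  Junipus: 0.50 × 0.22 × (1 − 0.42) = 0.0638
  Fuscaderma: 0.25 × 0.86 × (1 − 0.83) = 0.03655
  Iraderma: 0.25 × 0.04 × (1 − 0.40) = 0.006
Normalizing constant Z = 0.0638 + 0.03655 + 0.006 = 0.10635.
P(Junipus | evidence) = 0.0638 / 0.10635 ≈ 0.600.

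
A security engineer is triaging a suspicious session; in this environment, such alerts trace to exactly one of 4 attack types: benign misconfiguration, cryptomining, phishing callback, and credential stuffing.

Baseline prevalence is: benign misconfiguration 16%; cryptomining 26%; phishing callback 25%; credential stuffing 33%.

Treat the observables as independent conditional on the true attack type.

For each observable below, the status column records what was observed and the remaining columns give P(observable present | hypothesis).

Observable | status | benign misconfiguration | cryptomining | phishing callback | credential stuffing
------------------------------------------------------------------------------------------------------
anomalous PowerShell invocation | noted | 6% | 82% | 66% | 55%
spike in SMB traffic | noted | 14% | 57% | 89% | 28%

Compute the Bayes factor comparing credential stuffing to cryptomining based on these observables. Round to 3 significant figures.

The Bayes factor is the ratio of the joint likelihoods of the observable pattern under the two hypotheses.
  credential stuffing: 0.55 × 0.28 = 0.154
  cryptomining: 0.82 × 0.57 = 0.4674
Bayes factor = 0.154 / 0.4674 ≈ 0.329

0.329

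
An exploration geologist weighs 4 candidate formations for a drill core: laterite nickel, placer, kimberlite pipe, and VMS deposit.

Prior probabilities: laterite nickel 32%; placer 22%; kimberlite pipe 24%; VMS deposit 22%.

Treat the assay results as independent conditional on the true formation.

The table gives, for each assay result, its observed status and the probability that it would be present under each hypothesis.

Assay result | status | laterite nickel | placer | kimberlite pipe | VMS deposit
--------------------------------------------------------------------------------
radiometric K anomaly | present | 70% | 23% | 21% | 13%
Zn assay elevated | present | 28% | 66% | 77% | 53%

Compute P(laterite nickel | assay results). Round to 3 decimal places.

0.418

For each hypothesis, the unnormalized posterior weight is prior × product of the assay result likelihoods:
  laterite nickel: 0.32 × 0.70 × 0.28 = 0.06272
  placer: 0.22 × 0.23 × 0.66 = 0.033396
  kimberlite pipe: 0.24 × 0.21 × 0.77 = 0.038808
  VMS deposit: 0.22 × 0.13 × 0.53 = 0.015158
Normalizing constant Z = 0.06272 + 0.033396 + 0.038808 + 0.015158 = 0.15008.
P(laterite nickel | evidence) = 0.06272 / 0.15008 ≈ 0.418.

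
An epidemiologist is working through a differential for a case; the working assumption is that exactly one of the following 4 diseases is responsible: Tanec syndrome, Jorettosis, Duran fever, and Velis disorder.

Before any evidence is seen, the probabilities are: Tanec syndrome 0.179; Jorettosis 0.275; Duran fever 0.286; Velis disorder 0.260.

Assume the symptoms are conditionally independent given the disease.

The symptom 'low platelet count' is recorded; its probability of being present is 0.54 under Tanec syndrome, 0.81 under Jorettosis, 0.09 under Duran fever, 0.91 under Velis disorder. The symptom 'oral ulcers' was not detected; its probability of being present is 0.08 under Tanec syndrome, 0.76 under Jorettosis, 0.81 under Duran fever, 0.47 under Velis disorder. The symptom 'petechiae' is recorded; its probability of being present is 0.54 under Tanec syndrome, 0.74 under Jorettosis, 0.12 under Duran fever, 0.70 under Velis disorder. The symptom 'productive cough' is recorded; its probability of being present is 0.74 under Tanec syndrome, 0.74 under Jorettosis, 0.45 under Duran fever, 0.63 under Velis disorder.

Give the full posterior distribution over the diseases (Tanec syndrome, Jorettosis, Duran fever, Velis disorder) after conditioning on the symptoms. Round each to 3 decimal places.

0.295, 0.243, 0.002, 0.459

By Bayes' rule with conditional independence, the unnormalized weight for each hypothesis is prior × ∏ likelihoods (using 1 − P(present | H) for each absent symptom):
  Tanec syndrome: 0.179 × 0.54 × (1 − 0.08) × 0.54 × 0.74 = 0.035535
  Jorettosis: 0.275 × 0.81 × (1 − 0.76) × 0.74 × 0.74 = 0.029275
  Duran fever: 0.286 × 0.09 × (1 − 0.81) × 0.12 × 0.45 = 0.00026409
  Velis disorder: 0.260 × 0.91 × (1 − 0.47) × 0.70 × 0.63 = 0.055301
Normalizing constant Z = 0.035535 + 0.029275 + 0.00026409 + 0.055301 = 0.12037.
P(Tanec syndrome | evidence) = 0.035535 / 0.12037 ≈ 0.295
P(Jorettosis | evidence) = 0.029275 / 0.12037 ≈ 0.243
P(Duran fever | evidence) = 0.00026409 / 0.12037 ≈ 0.002
P(Velis disorder | evidence) = 0.055301 / 0.12037 ≈ 0.459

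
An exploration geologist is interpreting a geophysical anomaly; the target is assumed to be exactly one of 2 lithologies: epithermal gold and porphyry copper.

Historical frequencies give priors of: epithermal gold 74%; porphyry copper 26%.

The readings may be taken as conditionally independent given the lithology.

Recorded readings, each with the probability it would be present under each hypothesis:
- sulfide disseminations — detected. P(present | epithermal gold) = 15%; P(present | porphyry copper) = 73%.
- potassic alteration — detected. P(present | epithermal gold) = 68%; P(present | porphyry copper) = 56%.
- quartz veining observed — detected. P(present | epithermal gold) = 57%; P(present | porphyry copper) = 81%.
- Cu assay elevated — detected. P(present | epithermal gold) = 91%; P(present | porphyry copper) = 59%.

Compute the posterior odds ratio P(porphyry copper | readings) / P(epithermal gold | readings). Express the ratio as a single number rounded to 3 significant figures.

1.30

The normalizing constant cancels in an odds ratio, so compute prior × likelihood for the two hypotheses only:
  porphyry copper: 0.26 × 0.73 × 0.56 × 0.81 × 0.59 = 0.050795
  epithermal gold: 0.74 × 0.15 × 0.68 × 0.57 × 0.91 = 0.039151
Posterior odds = 0.050795 / 0.039151 ≈ 1.30.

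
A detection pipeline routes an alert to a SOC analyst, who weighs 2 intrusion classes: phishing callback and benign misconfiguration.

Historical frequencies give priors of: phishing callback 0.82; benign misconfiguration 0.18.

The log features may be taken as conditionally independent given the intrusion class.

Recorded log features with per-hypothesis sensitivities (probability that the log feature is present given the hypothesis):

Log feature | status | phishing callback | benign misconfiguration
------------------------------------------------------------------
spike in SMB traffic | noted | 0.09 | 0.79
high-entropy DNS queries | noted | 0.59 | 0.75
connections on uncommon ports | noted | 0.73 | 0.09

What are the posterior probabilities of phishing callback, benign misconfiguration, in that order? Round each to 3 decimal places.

For each hypothesis, the unnormalized posterior weight is prior × product of the log feature likelihoods:
  phishing callback: 0.82 × 0.09 × 0.59 × 0.73 = 0.031786
  benign misconfiguration: 0.18 × 0.79 × 0.75 × 0.09 = 0.0095985
The unnormalized weights sum to 0.041384.
P(phishing callback | evidence) = 0.031786 / 0.041384 ≈ 0.768
P(benign misconfiguration | evidence) = 0.0095985 / 0.041384 ≈ 0.232

0.768, 0.232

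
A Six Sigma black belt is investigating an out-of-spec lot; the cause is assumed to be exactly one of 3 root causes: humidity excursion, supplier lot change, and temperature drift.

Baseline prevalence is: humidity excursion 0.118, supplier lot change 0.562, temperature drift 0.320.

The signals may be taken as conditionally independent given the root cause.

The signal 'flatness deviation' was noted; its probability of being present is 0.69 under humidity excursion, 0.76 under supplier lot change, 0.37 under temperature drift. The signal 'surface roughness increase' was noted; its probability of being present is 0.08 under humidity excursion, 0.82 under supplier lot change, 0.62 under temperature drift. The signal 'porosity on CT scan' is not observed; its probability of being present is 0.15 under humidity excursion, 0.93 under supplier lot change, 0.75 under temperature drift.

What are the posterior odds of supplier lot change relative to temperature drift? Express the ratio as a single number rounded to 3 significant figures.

1.34

Posterior odds equal prior odds times the likelihood ratio; only the two competing hypotheses matter (using 1 − P(present | H) for each absent signal).
  supplier lot change: 0.562 × 0.76 × 0.82 × (1 − 0.93) = 0.024517
  temperature drift: 0.320 × 0.37 × 0.62 × (1 − 0.75) = 0.018352
Odds(supplier lot change : temperature drift) = 0.024517 / 0.018352 ≈ 1.34.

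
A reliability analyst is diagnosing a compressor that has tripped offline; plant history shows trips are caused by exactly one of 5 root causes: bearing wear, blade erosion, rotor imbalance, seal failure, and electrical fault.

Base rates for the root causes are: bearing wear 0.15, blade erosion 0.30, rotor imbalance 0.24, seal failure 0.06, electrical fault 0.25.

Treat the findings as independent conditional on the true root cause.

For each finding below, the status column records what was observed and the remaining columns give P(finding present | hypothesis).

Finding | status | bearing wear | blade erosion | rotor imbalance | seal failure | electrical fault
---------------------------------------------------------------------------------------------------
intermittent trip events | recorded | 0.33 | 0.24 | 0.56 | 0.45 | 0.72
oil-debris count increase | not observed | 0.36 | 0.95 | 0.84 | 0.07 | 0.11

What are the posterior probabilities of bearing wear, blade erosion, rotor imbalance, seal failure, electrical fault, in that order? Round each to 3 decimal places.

For each hypothesis, the unnormalized posterior weight is prior × product of the finding likelihoods (using 1 − P(present | H) for each absent finding):
  bearing wear: 0.15 × 0.33 × (1 − 0.36) = 0.03168
  blade erosion: 0.30 × 0.24 × (1 − 0.95) = 0.0036
  rotor imbalance: 0.24 × 0.56 × (1 − 0.84) = 0.021504
  seal failure: 0.06 × 0.45 × (1 − 0.07) = 0.02511
  electrical fault: 0.25 × 0.72 × (1 − 0.11) = 0.1602
Marginal likelihood of the evidence = 0.24209.
P(bearing wear | evidence) = 0.03168 / 0.24209 ≈ 0.131
P(blade erosion | evidence) = 0.0036 / 0.24209 ≈ 0.015
P(rotor imbalance | evidence) = 0.021504 / 0.24209 ≈ 0.089
P(seal failure | evidence) = 0.02511 / 0.24209 ≈ 0.104
P(electrical fault | evidence) = 0.1602 / 0.24209 ≈ 0.662

0.131, 0.015, 0.089, 0.104, 0.662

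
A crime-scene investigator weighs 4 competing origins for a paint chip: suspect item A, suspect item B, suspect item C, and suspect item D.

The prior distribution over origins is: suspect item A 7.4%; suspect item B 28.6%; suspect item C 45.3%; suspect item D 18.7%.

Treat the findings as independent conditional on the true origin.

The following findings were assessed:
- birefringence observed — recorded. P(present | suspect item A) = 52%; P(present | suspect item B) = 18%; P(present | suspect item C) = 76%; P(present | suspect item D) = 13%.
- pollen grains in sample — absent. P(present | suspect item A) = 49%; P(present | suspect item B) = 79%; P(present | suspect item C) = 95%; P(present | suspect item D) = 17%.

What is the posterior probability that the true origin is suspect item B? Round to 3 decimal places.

For each hypothesis, the unnormalized posterior weight is prior × product of the finding likelihoods (using 1 − P(present | H) for each absent finding):
  suspect item A: 0.074 × 0.52 × (1 − 0.49) = 0.019625
  suspect item B: 0.286 × 0.18 × (1 − 0.79) = 0.010811
  suspect item C: 0.453 × 0.76 × (1 − 0.95) = 0.017214
  suspect item D: 0.187 × 0.13 × (1 − 0.17) = 0.020177
Normalizing constant Z = 0.019625 + 0.010811 + 0.017214 + 0.020177 = 0.067827.
P(suspect item B | evidence) = 0.010811 / 0.067827 ≈ 0.159.

0.159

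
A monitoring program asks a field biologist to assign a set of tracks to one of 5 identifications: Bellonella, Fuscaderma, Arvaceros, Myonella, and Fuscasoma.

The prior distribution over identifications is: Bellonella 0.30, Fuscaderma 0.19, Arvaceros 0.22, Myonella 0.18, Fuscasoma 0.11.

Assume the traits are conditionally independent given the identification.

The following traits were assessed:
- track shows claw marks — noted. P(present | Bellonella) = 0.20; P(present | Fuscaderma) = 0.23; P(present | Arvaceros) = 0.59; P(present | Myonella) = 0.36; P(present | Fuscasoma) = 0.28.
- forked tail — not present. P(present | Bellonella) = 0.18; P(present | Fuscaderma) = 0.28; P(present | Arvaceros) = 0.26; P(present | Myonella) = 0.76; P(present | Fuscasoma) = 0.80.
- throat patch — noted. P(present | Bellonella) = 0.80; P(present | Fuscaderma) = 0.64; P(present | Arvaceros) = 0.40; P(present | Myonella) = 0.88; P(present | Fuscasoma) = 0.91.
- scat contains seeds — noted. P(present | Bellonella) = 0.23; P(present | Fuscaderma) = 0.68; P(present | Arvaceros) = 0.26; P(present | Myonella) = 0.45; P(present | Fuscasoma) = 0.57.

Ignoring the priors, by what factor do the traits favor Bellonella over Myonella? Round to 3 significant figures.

Joint likelihood of the trait pattern under each hypothesis (using 1 − P(present | H) for each absent trait):
  Bellonella: 0.20 × (1 − 0.18) × 0.80 × 0.23 = 0.030176
  Myonella: 0.36 × (1 − 0.76) × 0.88 × 0.45 = 0.034214
Bayes factor = 0.030176 / 0.034214 ≈ 0.882

0.882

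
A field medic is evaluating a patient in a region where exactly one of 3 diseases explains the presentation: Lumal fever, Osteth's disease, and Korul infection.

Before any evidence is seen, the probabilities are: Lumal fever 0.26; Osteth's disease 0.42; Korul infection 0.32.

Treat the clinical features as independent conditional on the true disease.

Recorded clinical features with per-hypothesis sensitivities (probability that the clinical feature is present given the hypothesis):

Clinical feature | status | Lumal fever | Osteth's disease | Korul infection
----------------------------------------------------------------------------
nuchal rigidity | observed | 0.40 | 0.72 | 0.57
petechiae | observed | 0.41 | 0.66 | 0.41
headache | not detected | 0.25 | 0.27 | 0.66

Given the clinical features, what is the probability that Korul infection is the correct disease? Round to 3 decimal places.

By Bayes' rule with conditional independence, the unnormalized weight for each hypothesis is prior × ∏ likelihoods (using 1 − P(present | H) for each absent clinical feature):
  Lumal fever: 0.26 × 0.40 × 0.41 × (1 − 0.25) = 0.03198
  Osteth's disease: 0.42 × 0.72 × 0.66 × (1 − 0.27) = 0.1457
  Korul infection: 0.32 × 0.57 × 0.41 × (1 − 0.66) = 0.025427
The unnormalized weights sum to 0.2031.
P(Korul infection | evidence) = 0.025427 / 0.2031 ≈ 0.125.

0.125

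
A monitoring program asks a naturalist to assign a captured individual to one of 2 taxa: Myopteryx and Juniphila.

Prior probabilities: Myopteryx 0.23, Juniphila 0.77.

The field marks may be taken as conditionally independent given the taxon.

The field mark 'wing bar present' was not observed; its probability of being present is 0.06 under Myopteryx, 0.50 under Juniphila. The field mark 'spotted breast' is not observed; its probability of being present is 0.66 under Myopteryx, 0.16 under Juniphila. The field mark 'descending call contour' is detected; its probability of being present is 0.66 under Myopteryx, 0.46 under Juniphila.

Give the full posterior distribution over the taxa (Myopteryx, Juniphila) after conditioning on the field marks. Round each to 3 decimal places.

By Bayes' rule with conditional independence, the unnormalized weight for each hypothesis is prior × ∏ likelihoods (using 1 − P(present | H) for each absent field mark):
  Myopteryx: 0.23 × (1 − 0.06) × (1 − 0.66) × 0.66 = 0.048515
  Juniphila: 0.77 × (1 − 0.50) × (1 − 0.16) × 0.46 = 0.14876
Normalizing constant Z = 0.048515 + 0.14876 = 0.19728.
P(Myopteryx | evidence) = 0.048515 / 0.19728 ≈ 0.246
P(Juniphila | evidence) = 0.14876 / 0.19728 ≈ 0.754

0.246, 0.754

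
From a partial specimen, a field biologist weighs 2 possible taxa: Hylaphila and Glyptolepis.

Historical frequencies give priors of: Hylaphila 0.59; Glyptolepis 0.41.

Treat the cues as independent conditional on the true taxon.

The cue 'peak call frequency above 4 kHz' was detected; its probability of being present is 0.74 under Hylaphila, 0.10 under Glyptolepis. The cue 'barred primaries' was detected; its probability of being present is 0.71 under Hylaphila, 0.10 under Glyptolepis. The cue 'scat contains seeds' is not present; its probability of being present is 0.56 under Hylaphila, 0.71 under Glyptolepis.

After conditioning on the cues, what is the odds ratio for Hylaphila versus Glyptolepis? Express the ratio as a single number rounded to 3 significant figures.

The normalizing constant cancels in an odds ratio, so compute prior × likelihood for the two hypotheses only (using 1 − P(present | H) for each absent cue):
  Hylaphila: 0.59 × 0.74 × 0.71 × (1 − 0.56) = 0.13639
  Glyptolepis: 0.41 × 0.10 × 0.10 × (1 − 0.71) = 0.001189
Posterior odds = 0.13639 / 0.001189 ≈ 115.

115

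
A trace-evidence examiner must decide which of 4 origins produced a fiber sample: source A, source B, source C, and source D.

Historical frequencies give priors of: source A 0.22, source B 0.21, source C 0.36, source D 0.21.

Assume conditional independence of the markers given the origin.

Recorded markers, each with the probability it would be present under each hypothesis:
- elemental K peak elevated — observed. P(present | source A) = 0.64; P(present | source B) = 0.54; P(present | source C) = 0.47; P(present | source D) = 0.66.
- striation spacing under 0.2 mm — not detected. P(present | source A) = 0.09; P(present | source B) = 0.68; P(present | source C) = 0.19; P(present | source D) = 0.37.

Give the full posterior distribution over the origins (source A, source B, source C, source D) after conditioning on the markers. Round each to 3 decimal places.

0.330, 0.093, 0.353, 0.225

By Bayes' rule with conditional independence, the unnormalized weight for each hypothesis is prior × ∏ likelihoods (using 1 − P(present | H) for each absent marker):
  source A: 0.22 × 0.64 × (1 − 0.09) = 0.12813
  source B: 0.21 × 0.54 × (1 − 0.68) = 0.036288
  source C: 0.36 × 0.47 × (1 − 0.19) = 0.13705
  source D: 0.21 × 0.66 × (1 − 0.37) = 0.087318
Marginal likelihood of the evidence = 0.38879.
P(source A | evidence) = 0.12813 / 0.38879 ≈ 0.330
P(source B | evidence) = 0.036288 / 0.38879 ≈ 0.093
P(source C | evidence) = 0.13705 / 0.38879 ≈ 0.353
P(source D | evidence) = 0.087318 / 0.38879 ≈ 0.225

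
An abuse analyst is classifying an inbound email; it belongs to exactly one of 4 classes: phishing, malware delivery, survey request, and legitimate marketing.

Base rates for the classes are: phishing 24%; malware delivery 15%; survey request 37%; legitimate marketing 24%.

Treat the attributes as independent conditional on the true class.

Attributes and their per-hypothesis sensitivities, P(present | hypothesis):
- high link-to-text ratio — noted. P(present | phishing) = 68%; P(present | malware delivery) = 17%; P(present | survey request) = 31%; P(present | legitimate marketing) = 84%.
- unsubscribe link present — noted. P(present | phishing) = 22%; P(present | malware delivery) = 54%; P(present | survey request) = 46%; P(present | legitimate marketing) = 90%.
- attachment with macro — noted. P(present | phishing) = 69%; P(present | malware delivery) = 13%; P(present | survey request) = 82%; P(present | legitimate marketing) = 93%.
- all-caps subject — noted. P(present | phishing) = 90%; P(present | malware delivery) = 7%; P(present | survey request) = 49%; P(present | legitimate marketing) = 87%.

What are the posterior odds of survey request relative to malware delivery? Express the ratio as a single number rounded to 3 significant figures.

The normalizing constant cancels in an odds ratio, so compute prior × likelihood for the two hypotheses only:
  survey request: 0.37 × 0.31 × 0.46 × 0.82 × 0.49 = 0.0212
  malware delivery: 0.15 × 0.17 × 0.54 × 0.13 × 0.07 = 0.00012531
Posterior odds = 0.0212 / 0.00012531 ≈ 169.

169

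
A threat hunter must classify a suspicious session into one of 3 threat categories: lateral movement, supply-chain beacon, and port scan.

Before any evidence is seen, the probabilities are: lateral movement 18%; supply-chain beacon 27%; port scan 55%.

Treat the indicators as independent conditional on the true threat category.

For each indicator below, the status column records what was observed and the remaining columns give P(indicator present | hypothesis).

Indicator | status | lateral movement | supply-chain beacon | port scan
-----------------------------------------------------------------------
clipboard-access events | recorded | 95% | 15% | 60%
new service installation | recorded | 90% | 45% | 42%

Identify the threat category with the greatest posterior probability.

By Bayes' rule with conditional independence, the unnormalized weight for each hypothesis is prior × ∏ likelihoods:
  lateral movement: 0.18 × 0.95 × 0.90 = 0.1539
  supply-chain beacon: 0.27 × 0.15 × 0.45 = 0.018225
  port scan: 0.55 × 0.60 × 0.42 = 0.1386
Marginal likelihood of the evidence = 0.31072.
P(lateral movement | evidence) ≈ 0.1539 / 0.31072 ≈ 0.495
P(supply-chain beacon | evidence) ≈ 0.018225 / 0.31072 ≈ 0.059
P(port scan | evidence) ≈ 0.1386 / 0.31072 ≈ 0.446
The largest is 0.495, so lateral movement is most probable.

lateral movement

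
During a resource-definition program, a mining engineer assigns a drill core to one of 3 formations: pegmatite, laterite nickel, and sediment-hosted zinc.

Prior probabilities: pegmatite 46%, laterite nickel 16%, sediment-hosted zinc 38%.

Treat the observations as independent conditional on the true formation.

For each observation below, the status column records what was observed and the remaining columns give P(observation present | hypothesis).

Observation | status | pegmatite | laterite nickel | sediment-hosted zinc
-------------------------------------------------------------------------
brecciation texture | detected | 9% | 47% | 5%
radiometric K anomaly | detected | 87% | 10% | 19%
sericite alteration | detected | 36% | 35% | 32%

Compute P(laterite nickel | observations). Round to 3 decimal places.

For each hypothesis, the unnormalized posterior weight is prior × product of the observation likelihoods:
  pegmatite: 0.46 × 0.09 × 0.87 × 0.36 = 0.012966
  laterite nickel: 0.16 × 0.47 × 0.10 × 0.35 = 0.002632
  sediment-hosted zinc: 0.38 × 0.05 × 0.19 × 0.32 = 0.0011552
Marginal likelihood of the evidence = 0.016754.
P(laterite nickel | evidence) = 0.002632 / 0.016754 ≈ 0.157.

0.157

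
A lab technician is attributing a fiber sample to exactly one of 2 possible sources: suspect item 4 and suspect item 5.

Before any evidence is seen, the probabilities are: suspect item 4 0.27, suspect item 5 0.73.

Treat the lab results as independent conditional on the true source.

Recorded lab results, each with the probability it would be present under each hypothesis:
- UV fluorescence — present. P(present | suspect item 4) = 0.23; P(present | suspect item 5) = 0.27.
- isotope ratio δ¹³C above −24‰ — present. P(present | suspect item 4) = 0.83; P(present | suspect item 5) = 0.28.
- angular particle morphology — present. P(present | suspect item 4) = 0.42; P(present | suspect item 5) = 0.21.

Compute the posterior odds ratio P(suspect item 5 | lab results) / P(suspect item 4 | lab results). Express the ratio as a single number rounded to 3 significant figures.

Posterior odds equal prior odds times the likelihood ratio; only the two competing hypotheses matter.
  suspect item 5: 0.73 × 0.27 × 0.28 × 0.21 = 0.011589
  suspect item 4: 0.27 × 0.23 × 0.83 × 0.42 = 0.021648
Posterior odds = 0.011589 / 0.021648 ≈ 0.535.

0.535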